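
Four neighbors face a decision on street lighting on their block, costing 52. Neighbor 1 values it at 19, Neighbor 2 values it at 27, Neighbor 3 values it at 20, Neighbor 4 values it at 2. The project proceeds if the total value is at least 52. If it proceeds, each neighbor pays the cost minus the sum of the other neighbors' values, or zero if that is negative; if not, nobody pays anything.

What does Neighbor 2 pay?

Total value 68 ≥ cost 52, so the project is built.
The other neighbors' values sum to 41.
Cost minus that sum is 52 - 41 = 11.

11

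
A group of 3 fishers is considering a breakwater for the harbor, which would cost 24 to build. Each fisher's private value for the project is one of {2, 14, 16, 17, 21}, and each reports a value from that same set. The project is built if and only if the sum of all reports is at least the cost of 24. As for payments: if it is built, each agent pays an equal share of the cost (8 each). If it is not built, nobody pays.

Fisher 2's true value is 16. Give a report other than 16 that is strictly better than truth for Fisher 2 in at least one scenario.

21

Suppose Fisher 1 reports 2 and Fisher 3 reports 2.
Report 16: project not built, utility 0.
Report 21: project built, pays 8, utility 16 - 8 = 8.
So reporting 21 beats truth here (8 > 0).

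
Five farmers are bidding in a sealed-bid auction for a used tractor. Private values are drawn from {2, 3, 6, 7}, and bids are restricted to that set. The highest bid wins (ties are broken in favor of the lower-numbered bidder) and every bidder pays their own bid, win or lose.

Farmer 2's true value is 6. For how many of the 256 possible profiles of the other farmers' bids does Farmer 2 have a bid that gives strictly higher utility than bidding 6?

Others bid (2, 2, 2, 2): truth gives 0; bid 3 gives 3 > 0. Violating.
Others bid (2, 2, 2, 3): truth gives 0; bid 3 gives 3 > 0. Violating.
Others bid (2, 2, 2, 7): truth gives -6; bid 7 gives -1 > -6. Violating.
Others bid (2, 2, 3, 2): truth gives 0; bid 3 gives 3 > 0. Violating.
Others bid (2, 2, 2, 6): truth gives 0; no alternative beats it.
Others bid (2, 2, 3, 6): truth gives 0; no alternative beats it.
(Checking all 256 profiles: 210 have a profitable deviation, 46 do not.)

210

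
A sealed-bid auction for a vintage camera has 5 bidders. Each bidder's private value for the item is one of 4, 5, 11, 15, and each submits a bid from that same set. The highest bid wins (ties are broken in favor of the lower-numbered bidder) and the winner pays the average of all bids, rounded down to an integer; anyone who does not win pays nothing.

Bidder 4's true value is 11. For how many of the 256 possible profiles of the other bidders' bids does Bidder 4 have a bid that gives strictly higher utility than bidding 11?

Others bid (4, 4, 4, 4): truth gives 6; bid 5 gives 7 > 6. Violating.
Others bid (4, 4, 4, 5): truth gives 6; bid 5 gives 7 > 6. Violating.
Others bid (4, 4, 4, 15): truth gives 0; bid 15 gives 3 > 0. Violating.
Others bid (4, 4, 5, 15): truth gives 0; bid 15 gives 3 > 0. Violating.
Others bid (4, 4, 4, 11): truth gives 5; no alternative beats it.
Others bid (4, 4, 5, 4): truth gives 6; no alternative beats it.
(Checking all 256 profiles: 78 have a profitable deviation, 178 do not.)

78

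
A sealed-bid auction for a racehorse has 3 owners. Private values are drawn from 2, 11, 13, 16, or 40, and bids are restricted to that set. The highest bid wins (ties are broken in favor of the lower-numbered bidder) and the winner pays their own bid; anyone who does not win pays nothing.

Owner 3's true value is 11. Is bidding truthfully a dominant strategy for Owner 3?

Yes

Check each profile of the others' bids and compare truth against every alternative bid.
Others bid (2, 2): truth gives 0, best alternative gives 0.
Others bid (2, 11): truth gives 0, best alternative gives 0.
Others bid (2, 13): truth gives 0, best alternative gives 0.
Others bid (2, 16): truth gives 0, best alternative gives 0.
Others bid (2, 40): truth gives 0, best alternative gives 0.
Others bid (11, 2): truth gives 0, best alternative gives 0.
(Remaining 19 profiles checked similarly; truth is weakly best in each.)
In every case the truthful bid is at least as good as any alternative, so it is a dominant strategy.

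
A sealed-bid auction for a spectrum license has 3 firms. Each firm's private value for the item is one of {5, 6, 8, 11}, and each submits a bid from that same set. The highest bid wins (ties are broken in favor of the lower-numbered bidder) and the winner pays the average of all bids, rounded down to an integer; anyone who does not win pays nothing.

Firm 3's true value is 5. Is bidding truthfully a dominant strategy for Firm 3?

Yes

Check each profile of the others' bids and compare truth against every alternative bid.
Others bid (5, 5): truth gives 0, best alternative gives 0.
Others bid (5, 6): truth gives 0, best alternative gives 0.
Others bid (5, 8): truth gives 0, best alternative gives 0.
Others bid (5, 11): truth gives 0, best alternative gives 0.
Others bid (6, 5): truth gives 0, best alternative gives 0.
Others bid (6, 6): truth gives 0, best alternative gives 0.
(Remaining 10 profiles checked similarly; truth is weakly best in each.)
In every case the truthful bid is at least as good as any alternative, so it is a dominant strategy.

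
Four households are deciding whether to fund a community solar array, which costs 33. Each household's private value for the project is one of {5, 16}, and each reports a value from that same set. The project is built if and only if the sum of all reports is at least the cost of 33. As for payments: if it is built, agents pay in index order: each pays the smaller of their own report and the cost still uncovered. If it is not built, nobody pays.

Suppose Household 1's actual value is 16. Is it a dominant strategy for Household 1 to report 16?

Consider the case where Household 2 reports 5, Household 3 reports 16 and Household 4 reports 16.
Truthful report 16: project built, pays 16, utility 16 - 16 = 0.
Report 5 instead: project built, pays 5, utility 16 - 5 = 11.
Since 11 > 0, reporting 5 is strictly better here, so truthful reporting is not dominant.

No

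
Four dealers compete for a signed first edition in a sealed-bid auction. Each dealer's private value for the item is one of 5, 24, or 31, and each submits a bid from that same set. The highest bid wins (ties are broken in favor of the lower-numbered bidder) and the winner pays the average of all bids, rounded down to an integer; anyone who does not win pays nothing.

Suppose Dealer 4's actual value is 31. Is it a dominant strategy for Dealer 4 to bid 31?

No

Consider the case where Dealer 1 bids 5, Dealer 2 bids 5 and Dealer 3 bids 5.
Truthful bid 31: wins, pays 11, utility 31 - 11 = 20.
Bid 24 instead: wins, pays 9, utility 31 - 9 = 22.
Since 22 > 20, bidding 24 is strictly better here, so truthful bidding is not dominant.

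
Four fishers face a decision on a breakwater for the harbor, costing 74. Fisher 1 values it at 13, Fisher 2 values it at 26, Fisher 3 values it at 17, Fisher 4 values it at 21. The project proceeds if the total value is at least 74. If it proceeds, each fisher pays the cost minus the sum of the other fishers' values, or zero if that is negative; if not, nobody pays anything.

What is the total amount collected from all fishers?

65

Total value 77 ≥ cost 74, so it is built.
Fisher 1: others sum to 64; max(0, 74 - 64) = 10.
Fisher 2: others sum to 51; max(0, 74 - 51) = 23.
Fisher 3: others sum to 60; max(0, 74 - 60) = 14.
Fisher 4: others sum to 56; max(0, 74 - 56) = 18.
Total collected = 10 + 23 + 14 + 18 = 65.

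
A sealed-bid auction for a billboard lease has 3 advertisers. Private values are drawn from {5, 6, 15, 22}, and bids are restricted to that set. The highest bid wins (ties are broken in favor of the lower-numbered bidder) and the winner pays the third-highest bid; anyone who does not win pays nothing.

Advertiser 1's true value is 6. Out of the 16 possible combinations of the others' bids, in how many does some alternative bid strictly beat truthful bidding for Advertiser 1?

Others bid (5, 15): truth gives 0; bid 15 gives 1 > 0. Violating.
Others bid (5, 22): truth gives 0; bid 22 gives 1 > 0. Violating.
Others bid (15, 5): truth gives 0; bid 15 gives 1 > 0. Violating.
Others bid (22, 5): truth gives 0; bid 22 gives 1 > 0. Violating.
Others bid (5, 5): truth gives 1; no alternative beats it.
Others bid (5, 6): truth gives 1; no alternative beats it.
(Checking all 16 profiles: 4 have a profitable deviation, 12 do not.)

4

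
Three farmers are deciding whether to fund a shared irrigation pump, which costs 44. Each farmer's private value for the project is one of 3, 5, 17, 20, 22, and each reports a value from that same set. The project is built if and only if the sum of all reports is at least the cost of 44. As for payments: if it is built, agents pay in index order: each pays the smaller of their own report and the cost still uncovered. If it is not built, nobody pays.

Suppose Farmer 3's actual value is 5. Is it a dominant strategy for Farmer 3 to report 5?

Check each profile of the others' reports and compare truth against every alternative report.
Others report (22, 22): truth gives 5, best alternative gives 5.
Others report (20, 22): truth gives 3, best alternative gives 3.
Others report (22, 20): truth gives 3, best alternative gives 3.
Others report (20, 20): truth gives 1, best alternative gives 1.
Others report (3, 3): truth gives 0, best alternative gives 0.
Others report (3, 5): truth gives 0, best alternative gives 0.
(Remaining 19 profiles checked similarly; truth is weakly best in each.)
In every case the truthful report is at least as good as any alternative, so it is a dominant strategy.

Yes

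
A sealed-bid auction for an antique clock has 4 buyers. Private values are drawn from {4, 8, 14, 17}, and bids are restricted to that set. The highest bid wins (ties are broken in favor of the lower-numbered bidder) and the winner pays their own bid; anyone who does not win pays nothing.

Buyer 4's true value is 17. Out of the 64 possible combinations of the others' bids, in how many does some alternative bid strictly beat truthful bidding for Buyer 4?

Others bid (4, 4, 4): truth gives 0; bid 8 gives 9 > 0. Violating.
Others bid (4, 4, 8): truth gives 0; bid 14 gives 3 > 0. Violating.
Others bid (4, 8, 4): truth gives 0; bid 14 gives 3 > 0. Violating.
Others bid (4, 8, 8): truth gives 0; bid 14 gives 3 > 0. Violating.
Others bid (4, 4, 14): truth gives 0; no alternative beats it.
Others bid (4, 4, 17): truth gives 0; no alternative beats it.
(Checking all 64 profiles: 8 have a profitable deviation, 56 do not.)

8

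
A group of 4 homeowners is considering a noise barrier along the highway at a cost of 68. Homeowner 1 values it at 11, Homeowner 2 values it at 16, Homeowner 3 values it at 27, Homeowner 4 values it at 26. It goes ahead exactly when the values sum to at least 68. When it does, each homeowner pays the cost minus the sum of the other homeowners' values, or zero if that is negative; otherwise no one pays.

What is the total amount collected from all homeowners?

33

Total value 80 ≥ cost 68, so it is built.
Homeowner 1: others sum to 69; max(0, 68 - 69) = 0.
Homeowner 2: others sum to 64; max(0, 68 - 64) = 4.
Homeowner 3: others sum to 53; max(0, 68 - 53) = 15.
Homeowner 4: others sum to 54; max(0, 68 - 54) = 14.
Total collected = 0 + 4 + 15 + 14 = 33.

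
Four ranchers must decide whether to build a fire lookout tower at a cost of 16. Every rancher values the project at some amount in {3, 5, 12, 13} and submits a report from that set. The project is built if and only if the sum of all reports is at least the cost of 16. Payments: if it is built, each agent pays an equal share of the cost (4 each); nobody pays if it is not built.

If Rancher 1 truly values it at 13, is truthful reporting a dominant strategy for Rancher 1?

Check each profile of the others' reports and compare truth against every alternative report.
Others report (3, 3, 3): truth gives 9, best alternative gives 9.
Others report (3, 3, 5): truth gives 9, best alternative gives 9.
Others report (3, 3, 12): truth gives 9, best alternative gives 9.
Others report (3, 3, 13): truth gives 9, best alternative gives 9.
Others report (3, 5, 3): truth gives 9, best alternative gives 9.
Others report (3, 5, 5): truth gives 9, best alternative gives 9.
(Remaining 58 profiles checked similarly; truth is weakly best in each.)
In every case the truthful report is at least as good as any alternative, so it is a dominant strategy.

Yes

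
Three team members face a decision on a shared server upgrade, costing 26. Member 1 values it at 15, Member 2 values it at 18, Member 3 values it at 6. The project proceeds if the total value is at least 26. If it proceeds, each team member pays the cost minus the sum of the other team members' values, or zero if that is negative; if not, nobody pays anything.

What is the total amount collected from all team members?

7

Total value 39 ≥ cost 26, so it is built.
Member 1: others sum to 24; max(0, 26 - 24) = 2.
Member 2: others sum to 21; max(0, 26 - 21) = 5.
Member 3: others sum to 33; max(0, 26 - 33) = 0.
Total collected = 2 + 5 + 0 = 7.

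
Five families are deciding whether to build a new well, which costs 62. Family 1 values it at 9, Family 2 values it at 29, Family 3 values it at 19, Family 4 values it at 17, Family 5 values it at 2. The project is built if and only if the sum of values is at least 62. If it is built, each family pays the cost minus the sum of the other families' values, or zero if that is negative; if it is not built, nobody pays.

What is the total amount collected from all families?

Total value 76 ≥ cost 62, so it is built.
Family 1: others sum to 67; max(0, 62 - 67) = 0.
Family 2: others sum to 47; max(0, 62 - 47) = 15.
Family 3: others sum to 57; max(0, 62 - 57) = 5.
Family 4: others sum to 59; max(0, 62 - 59) = 3.
Family 5: others sum to 74; max(0, 62 - 74) = 0.
Total collected = 0 + 15 + 5 + 3 + 0 = 23.

23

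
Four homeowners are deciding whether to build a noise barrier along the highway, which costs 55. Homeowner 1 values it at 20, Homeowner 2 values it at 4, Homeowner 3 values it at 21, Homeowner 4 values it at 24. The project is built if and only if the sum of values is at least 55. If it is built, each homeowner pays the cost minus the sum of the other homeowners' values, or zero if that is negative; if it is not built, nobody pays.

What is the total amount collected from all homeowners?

Total value 69 ≥ cost 55, so it is built.
Homeowner 1: others sum to 49; max(0, 55 - 49) = 6.
Homeowner 2: others sum to 65; max(0, 55 - 65) = 0.
Homeowner 3: others sum to 48; max(0, 55 - 48) = 7.
Homeowner 4: others sum to 45; max(0, 55 - 45) = 10.
Total collected = 6 + 0 + 7 + 10 = 23.

23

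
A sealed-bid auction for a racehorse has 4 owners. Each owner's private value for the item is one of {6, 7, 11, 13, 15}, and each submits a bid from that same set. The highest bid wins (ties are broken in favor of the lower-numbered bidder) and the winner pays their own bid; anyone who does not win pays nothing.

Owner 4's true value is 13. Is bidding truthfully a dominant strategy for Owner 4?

No

Consider the case where Owner 1 bids 6, Owner 2 bids 6 and Owner 3 bids 6.
Truthful bid 13: wins, pays 13, utility 13 - 13 = 0.
Bid 7 instead: wins, pays 7, utility 13 - 7 = 6.
Since 6 > 0, bidding 7 is strictly better here, so truthful bidding is not dominant.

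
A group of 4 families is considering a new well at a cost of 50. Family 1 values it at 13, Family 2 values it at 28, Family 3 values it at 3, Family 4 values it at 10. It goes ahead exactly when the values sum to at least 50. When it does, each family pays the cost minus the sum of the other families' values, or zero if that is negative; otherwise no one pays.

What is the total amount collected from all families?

Total value 54 ≥ cost 50, so it is built.
Family 1: others sum to 41; max(0, 50 - 41) = 9.
Family 2: others sum to 26; max(0, 50 - 26) = 24.
Family 3: others sum to 51; max(0, 50 - 51) = 0.
Family 4: others sum to 44; max(0, 50 - 44) = 6.
Total collected = 9 + 24 + 0 + 6 = 39.

39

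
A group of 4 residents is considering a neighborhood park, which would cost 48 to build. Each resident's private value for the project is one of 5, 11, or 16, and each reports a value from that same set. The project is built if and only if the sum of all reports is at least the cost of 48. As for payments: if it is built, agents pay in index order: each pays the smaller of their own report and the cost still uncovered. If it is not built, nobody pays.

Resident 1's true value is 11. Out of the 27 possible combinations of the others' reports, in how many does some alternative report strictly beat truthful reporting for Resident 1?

Others report (11, 16, 16): truth gives 0; report 5 gives 6 > 0. Violating.
Others report (16, 11, 16): truth gives 0; report 5 gives 6 > 0. Violating.
Others report (16, 16, 11): truth gives 0; report 5 gives 6 > 0. Violating.
Others report (16, 16, 16): truth gives 0; report 5 gives 6 > 0. Violating.
Others report (5, 5, 5): truth gives 0; no alternative beats it.
Others report (5, 5, 11): truth gives 0; no alternative beats it.
(Checking all 27 profiles: 4 have a profitable deviation, 23 do not.)

4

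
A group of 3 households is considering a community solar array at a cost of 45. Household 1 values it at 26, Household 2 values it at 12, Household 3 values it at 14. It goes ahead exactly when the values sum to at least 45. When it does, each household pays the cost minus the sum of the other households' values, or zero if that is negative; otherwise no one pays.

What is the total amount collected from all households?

31

Total value 52 ≥ cost 45, so it is built.
Household 1: others sum to 26; max(0, 45 - 26) = 19.
Household 2: others sum to 40; max(0, 45 - 40) = 5.
Household 3: others sum to 38; max(0, 45 - 38) = 7.
Total collected = 19 + 5 + 7 = 31.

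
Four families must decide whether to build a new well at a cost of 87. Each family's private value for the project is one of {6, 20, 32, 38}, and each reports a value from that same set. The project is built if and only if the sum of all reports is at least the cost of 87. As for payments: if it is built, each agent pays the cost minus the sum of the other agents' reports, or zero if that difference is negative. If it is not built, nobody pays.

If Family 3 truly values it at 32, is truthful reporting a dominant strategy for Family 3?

Yes

Check each profile of the others' reports and compare truth against every alternative report.
Others report (20, 32, 38): truth gives 32, best alternative gives 32.
Others report (20, 38, 32): truth gives 32, best alternative gives 32.
Others report (20, 38, 38): truth gives 32, best alternative gives 32.
Others report (32, 20, 38): truth gives 32, best alternative gives 32.
Others report (32, 32, 32): truth gives 32, best alternative gives 32.
Others report (32, 32, 38): truth gives 32, best alternative gives 32.
(Remaining 58 profiles checked similarly; truth is weakly best in each.)
In every case the truthful report is at least as good as any alternative, so it is a dominant strategy.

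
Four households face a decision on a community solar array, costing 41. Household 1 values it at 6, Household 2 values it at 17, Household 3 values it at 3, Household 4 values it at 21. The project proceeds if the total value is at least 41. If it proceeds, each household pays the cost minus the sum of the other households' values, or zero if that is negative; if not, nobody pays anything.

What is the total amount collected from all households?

26

Total value 47 ≥ cost 41, so it is built.
Household 1: others sum to 41; max(0, 41 - 41) = 0.
Household 2: others sum to 30; max(0, 41 - 30) = 11.
Household 3: others sum to 44; max(0, 41 - 44) = 0.
Household 4: others sum to 26; max(0, 41 - 26) = 15.
Total collected = 0 + 11 + 0 + 15 = 26.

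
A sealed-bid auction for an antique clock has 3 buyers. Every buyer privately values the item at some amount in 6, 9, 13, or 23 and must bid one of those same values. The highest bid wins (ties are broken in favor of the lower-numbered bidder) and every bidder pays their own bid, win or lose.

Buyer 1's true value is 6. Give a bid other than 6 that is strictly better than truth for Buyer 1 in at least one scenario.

9

Suppose Buyer 2 bids 6 and Buyer 3 bids 9.
Bid 6: loses but pays 6, utility -6.
Bid 9: wins, pays 9, utility 6 - 9 = -3.
So bidding 9 beats truth here (-3 > -6).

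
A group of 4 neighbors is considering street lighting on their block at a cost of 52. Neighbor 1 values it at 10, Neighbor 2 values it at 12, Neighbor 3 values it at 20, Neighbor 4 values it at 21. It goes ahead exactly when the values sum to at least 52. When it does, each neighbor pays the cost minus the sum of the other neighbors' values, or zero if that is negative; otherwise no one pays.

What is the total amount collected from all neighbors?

20

Total value 63 ≥ cost 52, so it is built.
Neighbor 1: others sum to 53; max(0, 52 - 53) = 0.
Neighbor 2: others sum to 51; max(0, 52 - 51) = 1.
Neighbor 3: others sum to 43; max(0, 52 - 43) = 9.
Neighbor 4: others sum to 42; max(0, 52 - 42) = 10.
Total collected = 0 + 1 + 9 + 10 = 20.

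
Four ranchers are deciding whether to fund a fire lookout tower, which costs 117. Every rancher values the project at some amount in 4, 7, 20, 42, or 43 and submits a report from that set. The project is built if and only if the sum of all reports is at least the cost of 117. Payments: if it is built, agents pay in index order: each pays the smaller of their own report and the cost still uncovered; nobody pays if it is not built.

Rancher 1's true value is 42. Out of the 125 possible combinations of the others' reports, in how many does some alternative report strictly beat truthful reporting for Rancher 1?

20

Others report (20, 42, 42): truth gives 0; report 20 gives 22 > 0. Violating.
Others report (20, 42, 43): truth gives 0; report 20 gives 22 > 0. Violating.
Others report (20, 43, 42): truth gives 0; report 20 gives 22 > 0. Violating.
Others report (20, 43, 43): truth gives 0; report 20 gives 22 > 0. Violating.
Others report (4, 4, 4): truth gives 0; no alternative beats it.
Others report (4, 4, 7): truth gives 0; no alternative beats it.
(Checking all 125 profiles: 20 have a profitable deviation, 105 do not.)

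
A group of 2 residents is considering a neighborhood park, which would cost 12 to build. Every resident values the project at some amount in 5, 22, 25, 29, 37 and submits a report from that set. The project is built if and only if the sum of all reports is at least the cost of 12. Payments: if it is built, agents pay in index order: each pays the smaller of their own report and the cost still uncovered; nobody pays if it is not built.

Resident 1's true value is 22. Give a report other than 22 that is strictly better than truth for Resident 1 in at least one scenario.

5

Suppose Resident 2 reports 22.
Report 22: project built, pays 12, utility 22 - 12 = 10.
Report 5: project built, pays 5, utility 22 - 5 = 17.
So reporting 5 beats truth here (17 > 10).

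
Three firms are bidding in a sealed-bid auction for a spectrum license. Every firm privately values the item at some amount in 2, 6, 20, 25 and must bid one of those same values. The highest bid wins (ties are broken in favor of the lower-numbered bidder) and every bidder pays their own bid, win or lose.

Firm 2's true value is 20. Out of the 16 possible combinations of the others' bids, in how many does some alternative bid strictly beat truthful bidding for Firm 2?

Others bid (2, 2): truth gives 0; bid 6 gives 14 > 0. Violating.
Others bid (2, 6): truth gives 0; bid 6 gives 14 > 0. Violating.
Others bid (2, 25): truth gives -20; bid 2 gives -2 > -20. Violating.
Others bid (6, 25): truth gives -20; bid 2 gives -2 > -20. Violating.
Others bid (2, 20): truth gives 0; no alternative beats it.
Others bid (6, 2): truth gives 0; no alternative beats it.
(Checking all 16 profiles: 12 have a profitable deviation, 4 do not.)

12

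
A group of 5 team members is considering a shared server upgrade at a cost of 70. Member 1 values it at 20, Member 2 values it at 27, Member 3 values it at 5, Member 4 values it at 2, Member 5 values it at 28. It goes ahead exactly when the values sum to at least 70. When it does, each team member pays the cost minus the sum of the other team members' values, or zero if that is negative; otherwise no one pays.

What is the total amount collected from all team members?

39

Total value 82 ≥ cost 70, so it is built.
Member 1: others sum to 62; max(0, 70 - 62) = 8.
Member 2: others sum to 55; max(0, 70 - 55) = 15.
Member 3: others sum to 77; max(0, 70 - 77) = 0.
Member 4: others sum to 80; max(0, 70 - 80) = 0.
Member 5: others sum to 54; max(0, 70 - 54) = 16.
Total collected = 8 + 15 + 0 + 0 + 16 = 39.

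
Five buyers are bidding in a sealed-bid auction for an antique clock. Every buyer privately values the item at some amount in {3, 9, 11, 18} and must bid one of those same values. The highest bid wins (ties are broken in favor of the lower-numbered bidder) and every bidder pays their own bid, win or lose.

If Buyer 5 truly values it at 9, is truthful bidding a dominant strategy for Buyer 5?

No

Consider the case where Buyer 1 bids 3, Buyer 2 bids 3, Buyer 3 bids 3 and Buyer 4 bids 9.
Truthful bid 9: loses but pays 9, utility -9.
Bid 3 instead: loses but pays 3, utility -3.
Since -3 > -9, bidding 3 is strictly better here, so truthful bidding is not dominant.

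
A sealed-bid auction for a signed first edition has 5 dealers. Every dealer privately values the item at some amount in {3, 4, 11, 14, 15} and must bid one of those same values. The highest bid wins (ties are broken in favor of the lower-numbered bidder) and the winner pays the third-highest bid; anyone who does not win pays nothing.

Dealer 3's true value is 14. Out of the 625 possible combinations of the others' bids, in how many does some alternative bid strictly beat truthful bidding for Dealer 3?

Others bid (3, 3, 3, 15): truth gives 0; bid 15 gives 11 > 0. Violating.
Others bid (3, 3, 4, 15): truth gives 0; bid 15 gives 10 > 0. Violating.
Others bid (3, 3, 11, 15): truth gives 0; bid 15 gives 3 > 0. Violating.
Others bid (3, 3, 15, 3): truth gives 0; bid 15 gives 11 > 0. Violating.
Others bid (3, 3, 3, 3): truth gives 11; no alternative beats it.
Others bid (3, 3, 3, 4): truth gives 11; no alternative beats it.
(Checking all 625 profiles: 108 have a profitable deviation, 517 do not.)

108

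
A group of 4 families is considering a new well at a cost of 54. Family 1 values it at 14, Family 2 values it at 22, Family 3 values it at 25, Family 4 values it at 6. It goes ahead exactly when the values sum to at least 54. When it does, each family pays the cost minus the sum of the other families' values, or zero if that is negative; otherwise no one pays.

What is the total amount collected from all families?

Total value 67 ≥ cost 54, so it is built.
Family 1: others sum to 53; max(0, 54 - 53) = 1.
Family 2: others sum to 45; max(0, 54 - 45) = 9.
Family 3: others sum to 42; max(0, 54 - 42) = 12.
Family 4: others sum to 61; max(0, 54 - 61) = 0.
Total collected = 1 + 9 + 12 + 0 = 22.

22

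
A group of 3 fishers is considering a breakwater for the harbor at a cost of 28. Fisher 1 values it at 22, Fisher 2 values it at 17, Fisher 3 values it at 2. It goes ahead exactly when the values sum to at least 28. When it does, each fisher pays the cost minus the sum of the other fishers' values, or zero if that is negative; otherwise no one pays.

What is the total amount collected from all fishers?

13

Total value 41 ≥ cost 28, so it is built.
Fisher 1: others sum to 19; max(0, 28 - 19) = 9.
Fisher 2: others sum to 24; max(0, 28 - 24) = 4.
Fisher 3: others sum to 39; max(0, 28 - 39) = 0.
Total collected = 9 + 4 + 0 = 13.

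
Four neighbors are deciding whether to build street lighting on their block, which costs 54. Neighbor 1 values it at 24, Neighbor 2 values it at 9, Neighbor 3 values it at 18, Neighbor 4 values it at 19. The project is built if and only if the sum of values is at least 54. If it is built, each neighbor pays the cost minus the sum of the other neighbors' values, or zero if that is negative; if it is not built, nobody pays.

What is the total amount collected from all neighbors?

13

Total value 70 ≥ cost 54, so it is built.
Neighbor 1: others sum to 46; max(0, 54 - 46) = 8.
Neighbor 2: others sum to 61; max(0, 54 - 61) = 0.
Neighbor 3: others sum to 52; max(0, 54 - 52) = 2.
Neighbor 4: others sum to 51; max(0, 54 - 51) = 3.
Total collected = 8 + 0 + 2 + 3 = 13.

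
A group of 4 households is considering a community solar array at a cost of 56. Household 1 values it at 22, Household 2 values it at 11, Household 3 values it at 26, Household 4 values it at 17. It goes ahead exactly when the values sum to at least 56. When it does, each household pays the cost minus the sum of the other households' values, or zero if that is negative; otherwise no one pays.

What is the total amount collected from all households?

Total value 76 ≥ cost 56, so it is built.
Household 1: others sum to 54; max(0, 56 - 54) = 2.
Household 2: others sum to 65; max(0, 56 - 65) = 0.
Household 3: others sum to 50; max(0, 56 - 50) = 6.
Household 4: others sum to 59; max(0, 56 - 59) = 0.
Total collected = 2 + 0 + 6 + 0 = 8.

8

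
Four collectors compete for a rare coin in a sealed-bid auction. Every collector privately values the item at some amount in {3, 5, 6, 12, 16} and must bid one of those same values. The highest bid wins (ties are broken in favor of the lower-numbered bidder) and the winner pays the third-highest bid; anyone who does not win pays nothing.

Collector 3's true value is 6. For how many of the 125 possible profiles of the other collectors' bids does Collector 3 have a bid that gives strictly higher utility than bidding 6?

24

Others bid (3, 3, 12): truth gives 0; bid 12 gives 3 > 0. Violating.
Others bid (3, 3, 16): truth gives 0; bid 16 gives 3 > 0. Violating.
Others bid (3, 5, 12): truth gives 0; bid 12 gives 1 > 0. Violating.
Others bid (3, 5, 16): truth gives 0; bid 16 gives 1 > 0. Violating.
Others bid (3, 3, 3): truth gives 3; no alternative beats it.
Others bid (3, 3, 5): truth gives 3; no alternative beats it.
(Checking all 125 profiles: 24 have a profitable deviation, 101 do not.)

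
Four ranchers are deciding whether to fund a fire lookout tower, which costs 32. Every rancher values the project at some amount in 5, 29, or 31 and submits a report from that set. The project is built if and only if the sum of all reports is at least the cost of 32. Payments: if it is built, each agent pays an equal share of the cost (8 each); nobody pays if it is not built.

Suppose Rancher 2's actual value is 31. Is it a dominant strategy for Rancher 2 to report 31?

Check each profile of the others' reports and compare truth against every alternative report.
Others report (5, 5, 5): truth gives 23, best alternative gives 23.
Others report (5, 5, 29): truth gives 23, best alternative gives 23.
Others report (5, 5, 31): truth gives 23, best alternative gives 23.
Others report (5, 29, 5): truth gives 23, best alternative gives 23.
Others report (5, 29, 29): truth gives 23, best alternative gives 23.
Others report (5, 29, 31): truth gives 23, best alternative gives 23.
(Remaining 21 profiles checked similarly; truth is weakly best in each.)
In every case the truthful report is at least as good as any alternative, so it is a dominant strategy.

Yes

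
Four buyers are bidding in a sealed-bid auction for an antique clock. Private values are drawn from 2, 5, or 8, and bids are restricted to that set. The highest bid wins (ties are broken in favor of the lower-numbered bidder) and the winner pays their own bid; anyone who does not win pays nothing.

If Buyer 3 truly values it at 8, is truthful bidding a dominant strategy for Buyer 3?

Consider the case where Buyer 1 bids 2, Buyer 2 bids 2 and Buyer 4 bids 2.
Truthful bid 8: wins, pays 8, utility 8 - 8 = 0.
Bid 5 instead: wins, pays 5, utility 8 - 5 = 3.
Since 3 > 0, bidding 5 is strictly better here, so truthful bidding is not dominant.

No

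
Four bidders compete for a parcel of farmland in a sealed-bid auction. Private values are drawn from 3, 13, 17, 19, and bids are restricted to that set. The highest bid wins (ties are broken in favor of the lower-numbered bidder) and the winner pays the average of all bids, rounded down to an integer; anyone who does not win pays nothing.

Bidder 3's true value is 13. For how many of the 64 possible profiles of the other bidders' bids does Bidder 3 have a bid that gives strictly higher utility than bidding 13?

11

Others bid (3, 3, 17): truth gives 0; bid 17 gives 3 > 0. Violating.
Others bid (3, 3, 19): truth gives 0; bid 19 gives 2 > 0. Violating.
Others bid (3, 13, 3): truth gives 0; bid 17 gives 4 > 0. Violating.
Others bid (3, 13, 13): truth gives 0; bid 17 gives 2 > 0. Violating.
Others bid (3, 3, 3): truth gives 8; no alternative beats it.
Others bid (3, 3, 13): truth gives 5; no alternative beats it.
(Checking all 64 profiles: 11 have a profitable deviation, 53 do not.)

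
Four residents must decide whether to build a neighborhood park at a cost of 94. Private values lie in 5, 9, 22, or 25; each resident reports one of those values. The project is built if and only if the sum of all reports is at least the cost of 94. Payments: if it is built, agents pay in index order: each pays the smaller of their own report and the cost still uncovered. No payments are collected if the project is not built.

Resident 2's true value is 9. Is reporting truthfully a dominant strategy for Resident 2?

Check each profile of the others' reports and compare truth against every alternative report.
Others report (5, 5, 5): truth gives 0, best alternative gives 0.
Others report (5, 5, 9): truth gives 0, best alternative gives 0.
Others report (5, 5, 22): truth gives 0, best alternative gives 0.
Others report (5, 5, 25): truth gives 0, best alternative gives 0.
Others report (5, 9, 5): truth gives 0, best alternative gives 0.
Others report (5, 9, 9): truth gives 0, best alternative gives 0.
(Remaining 58 profiles checked similarly; truth is weakly best in each.)
In every case the truthful report is at least as good as any alternative, so it is a dominant strategy.

Yes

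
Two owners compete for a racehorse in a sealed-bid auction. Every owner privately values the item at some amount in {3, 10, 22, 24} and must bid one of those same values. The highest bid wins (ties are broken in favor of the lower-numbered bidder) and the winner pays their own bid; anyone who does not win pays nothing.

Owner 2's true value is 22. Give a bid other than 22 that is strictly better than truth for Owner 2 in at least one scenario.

Suppose Owner 1 bids 3.
Bid 22: wins, pays 22, utility 22 - 22 = 0.
Bid 10: wins, pays 10, utility 22 - 10 = 12.
So bidding 10 beats truth here (12 > 0).

10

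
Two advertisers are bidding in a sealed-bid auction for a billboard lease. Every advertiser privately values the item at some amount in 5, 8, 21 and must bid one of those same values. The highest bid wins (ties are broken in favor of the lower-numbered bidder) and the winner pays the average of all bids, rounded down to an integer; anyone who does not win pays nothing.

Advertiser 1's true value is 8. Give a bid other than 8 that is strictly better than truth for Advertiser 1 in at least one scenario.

Suppose Advertiser 2 bids 5.
Bid 8: wins, pays 6, utility 8 - 6 = 2.
Bid 5: wins, pays 5, utility 8 - 5 = 3.
So bidding 5 beats truth here (3 > 2).

5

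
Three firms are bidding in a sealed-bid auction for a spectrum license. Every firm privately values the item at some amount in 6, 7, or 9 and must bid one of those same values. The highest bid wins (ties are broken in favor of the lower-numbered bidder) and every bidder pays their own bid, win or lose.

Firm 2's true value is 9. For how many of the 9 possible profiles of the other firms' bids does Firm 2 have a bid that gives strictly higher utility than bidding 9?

Others bid (6, 6): truth gives 0; bid 7 gives 2 > 0. Violating.
Others bid (6, 7): truth gives 0; bid 7 gives 2 > 0. Violating.
Others bid (9, 6): truth gives -9; bid 6 gives -6 > -9. Violating.
Others bid (9, 7): truth gives -9; bid 6 gives -6 > -9. Violating.
Others bid (6, 9): truth gives 0; no alternative beats it.
Others bid (7, 6): truth gives 0; no alternative beats it.
(Checking all 9 profiles: 5 have a profitable deviation, 4 do not.)

5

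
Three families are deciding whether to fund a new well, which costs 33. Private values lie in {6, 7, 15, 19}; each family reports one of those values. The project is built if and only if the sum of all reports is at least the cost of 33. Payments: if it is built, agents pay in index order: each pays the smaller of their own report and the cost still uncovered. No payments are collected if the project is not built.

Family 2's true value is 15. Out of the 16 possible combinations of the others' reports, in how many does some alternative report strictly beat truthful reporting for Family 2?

Others report (7, 19): truth gives 0; report 7 gives 8 > 0. Violating.
Others report (15, 15): truth gives 0; report 6 gives 9 > 0. Violating.
Others report (15, 19): truth gives 0; report 6 gives 9 > 0. Violating.
Others report (19, 7): truth gives 1; report 7 gives 8 > 1. Violating.
Others report (6, 6): truth gives 0; no alternative beats it.
Others report (6, 7): truth gives 0; no alternative beats it.
(Checking all 16 profiles: 6 have a profitable deviation, 10 do not.)

6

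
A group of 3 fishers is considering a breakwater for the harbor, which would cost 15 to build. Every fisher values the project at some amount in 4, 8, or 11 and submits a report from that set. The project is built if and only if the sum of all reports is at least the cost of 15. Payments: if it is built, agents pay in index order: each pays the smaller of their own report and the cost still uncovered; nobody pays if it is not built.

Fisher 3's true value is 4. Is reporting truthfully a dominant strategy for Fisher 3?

Check each profile of the others' reports and compare truth against every alternative report.
Others report (4, 4): truth gives 0, best alternative gives -3.
Others report (4, 11): truth gives 4, best alternative gives 4.
Others report (8, 8): truth gives 4, best alternative gives 4.
Others report (8, 11): truth gives 4, best alternative gives 4.
Others report (11, 4): truth gives 4, best alternative gives 4.
Others report (11, 8): truth gives 4, best alternative gives 4.
(Remaining 3 profiles checked similarly; truth is weakly best in each.)
In every case the truthful report is at least as good as any alternative, so it is a dominant strategy.

Yes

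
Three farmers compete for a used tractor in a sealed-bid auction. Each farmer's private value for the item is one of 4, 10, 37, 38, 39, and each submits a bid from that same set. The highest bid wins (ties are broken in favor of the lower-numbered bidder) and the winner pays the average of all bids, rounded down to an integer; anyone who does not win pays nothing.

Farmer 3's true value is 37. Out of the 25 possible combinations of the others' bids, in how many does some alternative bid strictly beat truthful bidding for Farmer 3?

Others bid (4, 4): truth gives 22; bid 10 gives 31 > 22. Violating.
Others bid (4, 37): truth gives 0; bid 38 gives 11 > 0. Violating.
Others bid (4, 38): truth gives 0; bid 39 gives 10 > 0. Violating.
Others bid (10, 37): truth gives 0; bid 38 gives 9 > 0. Violating.
Others bid (4, 10): truth gives 20; no alternative beats it.
Others bid (4, 39): truth gives 0; no alternative beats it.
(Checking all 25 profiles: 9 have a profitable deviation, 16 do not.)

9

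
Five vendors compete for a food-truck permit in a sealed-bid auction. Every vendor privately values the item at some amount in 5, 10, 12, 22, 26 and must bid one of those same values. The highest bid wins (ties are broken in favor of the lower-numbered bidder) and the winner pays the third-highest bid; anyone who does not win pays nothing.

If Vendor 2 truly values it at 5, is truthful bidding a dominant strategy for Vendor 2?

Check each profile of the others' bids and compare truth against every alternative bid.
Others bid (5, 5, 10, 10): truth gives 0, best alternative gives -5.
Others bid (5, 10, 5, 10): truth gives 0, best alternative gives -5.
Others bid (5, 10, 10, 5): truth gives 0, best alternative gives -5.
Others bid (5, 10, 10, 10): truth gives 0, best alternative gives -5.
Others bid (5, 5, 5, 5): truth gives 0, best alternative gives 0.
Others bid (5, 5, 5, 10): truth gives 0, best alternative gives 0.
(Remaining 619 profiles checked similarly; truth is weakly best in each.)
In every case the truthful bid is at least as good as any alternative, so it is a dominant strategy.

Yes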